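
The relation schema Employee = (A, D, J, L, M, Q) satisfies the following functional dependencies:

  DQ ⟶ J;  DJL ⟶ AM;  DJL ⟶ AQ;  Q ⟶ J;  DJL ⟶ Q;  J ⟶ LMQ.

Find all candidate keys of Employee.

(D, J), (D, Q)

Attribute D never appears on the right-hand side of any dependency, so D must belong to every candidate key.
{D}⁺ = {D}, which is not all of the schema, so we must add further attributes.
{D, J}⁺: J→LMQ adds L, M, Q; DJL→AM adds A → {A, D, J, L, M, Q}. Minimal: {J}⁺ = {J, L, M, Q}; {D}⁺ = {D} — none reach the full schema.
{D, Q}⁺: DQ→J adds J; J→LMQ adds L, M; DJL→AM adds A → {A, D, J, L, M, Q}. Minimal: {Q}⁺ = {J, L, M, Q}; {D}⁺ = {D} — none reach the full schema.
Any other superkey contains one of these as a subset, so there are no further candidate keys.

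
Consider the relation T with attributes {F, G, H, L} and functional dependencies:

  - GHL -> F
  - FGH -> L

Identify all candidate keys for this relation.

FGH, GHL

Attributes G, H never appear on any right-hand side, so every candidate key must contain {G, H}.
{G, H}⁺ = {G, H}, which is not all of the schema, so we must add further attributes.
{F, G, H}⁺: FGH→L adds L → {F, G, H, L}. Minimal: {G, H}⁺ = {G, H}; {F, H}⁺ = {F, H}; {F, G}⁺ = {F, G} — none reach the full schema.
{G, H, L}⁺: GHL→F adds F → {F, G, H, L}. Minimal: {H, L}⁺ = {H, L}; {G, L}⁺ = {G, L}; {G, H}⁺ = {G, H} — none reach the full schema.
Any other superkey contains one of these as a subset, so there are no further candidate keys.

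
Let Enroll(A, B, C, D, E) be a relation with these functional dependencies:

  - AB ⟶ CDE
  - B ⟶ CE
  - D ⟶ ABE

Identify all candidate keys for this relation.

{D}, {A, B}

{D}⁺: D→ABE adds A, B, E; AB→CDE adds C → {A, B, C, D, E}.
{A, B}⁺: AB→CDE adds C, D, E → {A, B, C, D, E}.
Any other superkey contains one of these as a subset, so there are no further candidate keys.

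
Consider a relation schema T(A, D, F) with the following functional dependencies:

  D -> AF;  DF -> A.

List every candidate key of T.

{D}

{D}⁺: D→AF adds A, F → {A, D, F}.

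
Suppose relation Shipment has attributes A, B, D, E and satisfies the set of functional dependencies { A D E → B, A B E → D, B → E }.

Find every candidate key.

AB, ADE

{A, B}⁺: B→E adds E; ABE→D adds D → {A, B, D, E}. Minimal: {B}⁺ = {B, E}; {A}⁺ = {A} — none reach the full schema.
{A, D, E}⁺: ADE→B adds B → {A, B, D, E}. Minimal: {D, E}⁺ = {D, E}; {A, E}⁺ = {A, E}; {A, D}⁺ = {A, D} — none reach the full schema.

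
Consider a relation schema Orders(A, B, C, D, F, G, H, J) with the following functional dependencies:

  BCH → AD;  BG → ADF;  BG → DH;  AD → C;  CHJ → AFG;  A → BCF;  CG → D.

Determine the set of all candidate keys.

Attribute J never appears on the right-hand side of any dependency, so J must belong to every candidate key.
{J}⁺ = {J}, which is not all of the schema, so we must add further attributes.
{A, G, J}⁺: A→BCF adds B, C, F; CG→D adds D; BG→DH adds H → {A, B, C, D, F, G, H, J}. Minimal: {G, J}⁺ = {G, J}; {A, J}⁺ = {A, B, C, F, J}; {A, G}⁺ = {A, B, C, D, F, G, H} — none reach the full schema.
{A, H, J}⁺: A→BCF adds B, C, F; BCH→AD adds D; CHJ→AFG adds G → {A, B, C, D, F, G, H, J}. Minimal: {H, J}⁺ = {H, J}; {A, J}⁺ = {A, B, C, F, J}; {A, H}⁺ = {A, B, C, D, F, H} — none reach the full schema.
{B, G, J}⁺: BG→ADF adds A, D, F; BG→DH adds H; AD→C adds C → {A, B, C, D, F, G, H, J}. Minimal: {G, J}⁺ = {G, J}; {B, J}⁺ = {B, J}; {B, G}⁺ = {A, B, C, D, F, G, H} — none reach the full schema.
{C, H, J}⁺: CHJ→AFG adds A, F, G; A→BCF adds B; CG→D adds D → {A, B, C, D, F, G, H, J}. Minimal: {H, J}⁺ = {H, J}; {C, J}⁺ = {C, J}; {C, H}⁺ = {C, H} — none reach the full schema.
Any other superkey contains one of these as a subset, so there are no further candidate keys.

{A, G, J}, {A, H, J}, {B, G, J}, {C, H, J}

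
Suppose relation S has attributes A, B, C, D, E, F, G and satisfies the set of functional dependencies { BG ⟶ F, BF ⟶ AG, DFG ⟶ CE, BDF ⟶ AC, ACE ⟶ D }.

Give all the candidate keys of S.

BDF, BDG, BCEF, BCEG

{B, D, F}⁺: BF→AG adds A, G; DFG→CE adds C, E → {A, B, C, D, E, F, G}.
{B, D, G}⁺: BG→F adds F; BF→AG adds A; DFG→CE adds C, E → {A, B, C, D, E, F, G}.
{B, C, E, F}⁺: BF→AG adds A, G; ACE→D adds D → {A, B, C, D, E, F, G}.
{B, C, E, G}⁺: BG→F adds F; BF→AG adds A; ACE→D adds D → {A, B, C, D, E, F, G}.
Any other superkey contains one of these as a subset, so there are no further candidate keys.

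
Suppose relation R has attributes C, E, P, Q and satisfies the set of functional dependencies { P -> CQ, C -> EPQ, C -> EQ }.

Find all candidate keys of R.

{C}⁺: C→EPQ adds E, P, Q → {C, E, P, Q}.
{P}⁺: P→CQ adds C, Q; C→EPQ adds E → {C, E, P, Q}.

C, P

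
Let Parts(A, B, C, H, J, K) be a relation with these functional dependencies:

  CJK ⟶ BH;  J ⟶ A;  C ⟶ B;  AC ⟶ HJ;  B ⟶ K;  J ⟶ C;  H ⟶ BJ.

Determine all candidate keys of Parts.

{H}⁺: H→BJ adds B, J; J→A adds A; B→K adds K; J→C adds C → {A, B, C, H, J, K}.
{J}⁺: J→A adds A; J→C adds C; C→B adds B; AC→HJ adds H; B→K adds K → {A, B, C, H, J, K}.
{A, C}⁺: C→B adds B; AC→HJ adds H, J; B→K adds K → {A, B, C, H, J, K}. Minimal: {C}⁺ = {B, C, K}; {A}⁺ = {A} — none reach the full schema.

H, J, AC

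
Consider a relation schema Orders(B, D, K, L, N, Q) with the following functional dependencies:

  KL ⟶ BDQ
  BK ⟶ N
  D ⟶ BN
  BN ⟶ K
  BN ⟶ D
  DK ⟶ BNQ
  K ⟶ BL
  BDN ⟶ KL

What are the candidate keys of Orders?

{D}⁺: D→BN adds B, N; BN→K adds K; DK→BNQ adds Q; K→BL adds L → {B, D, K, L, N, Q}.
{K}⁺: K→BL adds B, L; KL→BDQ adds D, Q; BK→N adds N → {B, D, K, L, N, Q}.
{B, N}⁺: BN→K adds K; BN→D adds D; DK→BNQ adds Q; K→BL adds L → {B, D, K, L, N, Q}. Minimal: {N}⁺ = {N}; {B}⁺ = {B} — none reach the full schema.

{D}; {K}; {B, N}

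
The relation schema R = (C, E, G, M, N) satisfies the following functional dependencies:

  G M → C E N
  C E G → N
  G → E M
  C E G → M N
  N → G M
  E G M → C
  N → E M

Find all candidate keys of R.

{G}⁺: G→EM adds E, M; EGM→C adds C; GM→CEN adds N → {C, E, G, M, N}.
{N}⁺: N→GM adds G, M; N→EM adds E; GM→CEN adds C → {C, E, G, M, N}.
Any other superkey contains one of these as a subset, so there are no further candidate keys.

{G}, {N}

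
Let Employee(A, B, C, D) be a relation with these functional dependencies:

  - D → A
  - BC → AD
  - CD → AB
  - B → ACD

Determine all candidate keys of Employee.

{B}⁺: B→ACD adds A, C, D → {A, B, C, D}.
{C, D}⁺: D→A adds A; CD→AB adds B → {A, B, C, D}. Minimal: {D}⁺ = {A, D}; {C}⁺ = {C} — none reach the full schema.

{B}, {C, D}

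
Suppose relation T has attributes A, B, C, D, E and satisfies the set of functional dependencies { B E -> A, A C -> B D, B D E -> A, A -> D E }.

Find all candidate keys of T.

(A, C), (B, C, E)

Attribute C never appears on the right-hand side of any dependency, so C must belong to every candidate key.
{C}⁺ = {C}, which is not all of the schema, so we must add further attributes.
{A, C}⁺: AC→BD adds B, D; A→DE adds E → {A, B, C, D, E}. Minimal: {C}⁺ = {C}; {A}⁺ = {A, D, E} — none reach the full schema.
{B, C, E}⁺: BE→A adds A; AC→BD adds D → {A, B, C, D, E}. Minimal: {C, E}⁺ = {C, E}; {B, E}⁺ = {A, B, D, E}; {B, C}⁺ = {B, C} — none reach the full schema.
Any other superkey contains one of these as a subset, so there are no further candidate keys.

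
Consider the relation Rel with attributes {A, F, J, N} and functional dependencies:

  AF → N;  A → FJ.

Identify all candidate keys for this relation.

Attribute A never appears on the right-hand side of any dependency, so A must belong to every candidate key.
{A}⁺ = {A, F, J, N}, which is all of the schema, so {A} is the only candidate key.

A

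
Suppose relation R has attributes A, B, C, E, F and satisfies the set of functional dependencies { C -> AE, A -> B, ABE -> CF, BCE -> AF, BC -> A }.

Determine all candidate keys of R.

{C}; {A, E}

{C}⁺: C→AE adds A, E; A→B adds B; ABE→CF adds F → {A, B, C, E, F}.
{A, E}⁺: A→B adds B; ABE→CF adds C, F → {A, B, C, E, F}.
Any other superkey contains one of these as a subset, so there are no further candidate keys.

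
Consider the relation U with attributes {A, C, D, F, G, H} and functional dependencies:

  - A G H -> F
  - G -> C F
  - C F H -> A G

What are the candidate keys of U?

{D, G, H}, {C, D, F, H}

Attributes D, H never appear on any right-hand side, so every candidate key must contain {D, H}.
{D, H}⁺ = {D, H}, which is not all of the schema, so we must add further attributes.
{D, G, H}⁺: G→CF adds C, F; CFH→AG adds A → {A, C, D, F, G, H}. Minimal: {G, H}⁺ = {A, C, F, G, H}; {D, H}⁺ = {D, H}; {D, G}⁺ = {C, D, F, G} — none reach the full schema.
{C, D, F, H}⁺: CFH→AG adds A, G → {A, C, D, F, G, H}. Minimal: {D, F, H}⁺ = {D, F, H}; {C, F, H}⁺ = {A, C, F, G, H}; {C, D, H}⁺ = {C, D, H}; … — none reach the full schema.
Any other superkey contains one of these as a subset, so there are no further candidate keys.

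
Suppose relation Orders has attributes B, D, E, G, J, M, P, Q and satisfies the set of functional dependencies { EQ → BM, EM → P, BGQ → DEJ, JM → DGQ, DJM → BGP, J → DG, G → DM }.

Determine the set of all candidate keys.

{J}⁺: J→DG adds D, G; G→DM adds M; JM→DGQ adds Q; DJM→BGP adds B, P; BGQ→DEJ adds E → {B, D, E, G, J, M, P, Q}.
{B, G, Q}⁺: BGQ→DEJ adds D, E, J; G→DM adds M; EM→P adds P → {B, D, E, G, J, M, P, Q}. Minimal: {G, Q}⁺ = {D, G, M, Q}; {B, Q}⁺ = {B, Q}; {B, G}⁺ = {B, D, G, M} — none reach the full schema.
{E, G, Q}⁺: EQ→BM adds B, M; EM→P adds P; BGQ→DEJ adds D, J → {B, D, E, G, J, M, P, Q}. Minimal: {G, Q}⁺ = {D, G, M, Q}; {E, Q}⁺ = {B, E, M, P, Q}; {E, G}⁺ = {D, E, G, M, P} — none reach the full schema.
Any other superkey contains one of these as a subset, so there are no further candidate keys.

(J), (B, G, Q), (E, G, Q)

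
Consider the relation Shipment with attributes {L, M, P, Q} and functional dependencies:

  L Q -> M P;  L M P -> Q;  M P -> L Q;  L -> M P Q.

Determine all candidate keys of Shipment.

{L}⁺: L→MPQ adds M, P, Q → {L, M, P, Q}.
{M, P}⁺: MP→LQ adds L, Q → {L, M, P, Q}.
Any other superkey contains one of these as a subset, so there are no further candidate keys.

{L}; {M, P}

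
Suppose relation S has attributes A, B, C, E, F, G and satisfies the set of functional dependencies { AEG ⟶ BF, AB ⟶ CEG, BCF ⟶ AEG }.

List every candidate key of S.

(A, B); (A, E, G); (B, C, F)

{A, B}⁺: AB→CEG adds C, E, G; AEG→BF adds F → {A, B, C, E, F, G}. Minimal: {B}⁺ = {B}; {A}⁺ = {A} — none reach the full schema.
{A, E, G}⁺: AEG→BF adds B, F; AB→CEG adds C → {A, B, C, E, F, G}. Minimal: {E, G}⁺ = {E, G}; {A, G}⁺ = {A, G}; {A, E}⁺ = {A, E} — none reach the full schema.
{B, C, F}⁺: BCF→AEG adds A, E, G → {A, B, C, E, F, G}. Minimal: {C, F}⁺ = {C, F}; {B, F}⁺ = {B, F}; {B, C}⁺ = {B, C} — none reach the full schema.
Any other superkey contains one of these as a subset, so there are no further candidate keys.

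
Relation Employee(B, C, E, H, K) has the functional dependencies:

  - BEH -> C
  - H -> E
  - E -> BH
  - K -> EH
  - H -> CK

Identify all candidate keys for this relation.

{E}⁺: E→BH adds B, H; H→CK adds C, K → {B, C, E, H, K}.
{H}⁺: H→E adds E; E→BH adds B; H→CK adds C, K → {B, C, E, H, K}.
{K}⁺: K→EH adds E, H; H→CK adds C; E→BH adds B → {B, C, E, H, K}.
Any other superkey contains one of these as a subset, so there are no further candidate keys.

{E}, {H}, {K}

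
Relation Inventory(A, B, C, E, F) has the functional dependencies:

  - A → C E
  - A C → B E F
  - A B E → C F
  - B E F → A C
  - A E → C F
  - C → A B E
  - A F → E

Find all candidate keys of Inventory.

{A}⁺: A→CE adds C, E; AC→BEF adds B, F → {A, B, C, E, F}.
{C}⁺: C→ABE adds A, B, E; AC→BEF adds F → {A, B, C, E, F}.
{B, E, F}⁺: BEF→AC adds A, C → {A, B, C, E, F}. Minimal: {E, F}⁺ = {E, F}; {B, F}⁺ = {B, F}; {B, E}⁺ = {B, E} — none reach the full schema.
Any other superkey contains one of these as a subset, so there are no further candidate keys.

A, C, BEF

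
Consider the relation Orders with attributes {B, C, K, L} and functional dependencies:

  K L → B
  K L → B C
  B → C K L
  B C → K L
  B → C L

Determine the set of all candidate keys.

{B}, {K, L}

{B}⁺: B→CKL adds C, K, L → {B, C, K, L}.
{K, L}⁺: KL→B adds B; KL→BC adds C → {B, C, K, L}.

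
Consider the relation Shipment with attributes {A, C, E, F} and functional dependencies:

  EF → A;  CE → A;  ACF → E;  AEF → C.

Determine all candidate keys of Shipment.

Attribute F never appears on the right-hand side of any dependency, so F must belong to every candidate key.
{F}⁺ = {F}, which is not all of the schema, so we must add further attributes.
{E, F}⁺: EF→A adds A; AEF→C adds C → {A, C, E, F}. Minimal: {F}⁺ = {F}; {E}⁺ = {E} — none reach the full schema.
{A, C, F}⁺: ACF→E adds E → {A, C, E, F}. Minimal: {C, F}⁺ = {C, F}; {A, F}⁺ = {A, F}; {A, C}⁺ = {A, C} — none reach the full schema.

(E, F), (A, C, F)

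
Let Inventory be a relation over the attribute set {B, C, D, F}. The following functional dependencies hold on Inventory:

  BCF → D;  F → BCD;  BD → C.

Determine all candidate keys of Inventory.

Attribute F never appears on the right-hand side of any dependency, so F must belong to every candidate key.
{F}⁺ = {B, C, D, F}, which is all of the schema, so {F} is the only candidate key.

F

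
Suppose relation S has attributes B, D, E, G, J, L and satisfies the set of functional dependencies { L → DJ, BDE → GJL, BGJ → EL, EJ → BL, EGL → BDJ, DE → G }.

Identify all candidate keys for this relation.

{E, J}, {E, L}, {B, D, E}, {B, G, J}, {B, G, L}

{E, J}⁺: EJ→BL adds B, L; L→DJ adds D; BDE→GJL adds G → {B, D, E, G, J, L}.
{E, L}⁺: L→DJ adds D, J; EJ→BL adds B; DE→G adds G → {B, D, E, G, J, L}.
{B, D, E}⁺: BDE→GJL adds G, J, L → {B, D, E, G, J, L}.
{B, G, J}⁺: BGJ→EL adds E, L; EGL→BDJ adds D → {B, D, E, G, J, L}.
{B, G, L}⁺: L→DJ adds D, J; BGJ→EL adds E → {B, D, E, G, J, L}.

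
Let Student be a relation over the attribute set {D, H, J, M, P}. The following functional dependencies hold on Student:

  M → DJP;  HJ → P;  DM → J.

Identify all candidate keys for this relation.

HM

Attributes H, M never appear on any right-hand side, so every candidate key must contain {H, M}.
{H, M}⁺ = {D, H, J, M, P}, which is all of the schema, so {H, M} is the only candidate key.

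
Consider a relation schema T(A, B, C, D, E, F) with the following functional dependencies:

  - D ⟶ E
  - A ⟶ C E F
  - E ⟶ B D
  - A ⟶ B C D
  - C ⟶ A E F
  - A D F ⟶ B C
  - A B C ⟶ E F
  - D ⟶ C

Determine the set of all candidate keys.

{A}, {C}, {D}, {E}

{A}⁺: A→CEF adds C, E, F; E→BD adds B, D → {A, B, C, D, E, F}.
{C}⁺: C→AEF adds A, E, F; E→BD adds B, D → {A, B, C, D, E, F}.
{D}⁺: D→E adds E; E→BD adds B; D→C adds C; C→AEF adds A, F → {A, B, C, D, E, F}.
{E}⁺: E→BD adds B, D; D→C adds C; C→AEF adds A, F → {A, B, C, D, E, F}.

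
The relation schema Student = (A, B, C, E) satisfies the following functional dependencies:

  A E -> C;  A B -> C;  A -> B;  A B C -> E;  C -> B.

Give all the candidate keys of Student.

Attribute A never appears on the right-hand side of any dependency, so A must belong to every candidate key.
{A}⁺ = {A, B, C, E}, which is all of the schema, so {A} is the only candidate key.

(A)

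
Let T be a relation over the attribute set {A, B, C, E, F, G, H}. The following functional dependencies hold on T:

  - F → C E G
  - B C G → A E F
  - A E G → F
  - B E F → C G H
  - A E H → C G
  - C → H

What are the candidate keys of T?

Attribute B never appears on the right-hand side of any dependency, so B must belong to every candidate key.
{B}⁺ = {B}, which is not all of the schema, so we must add further attributes.
{B, F}⁺: F→CEG adds C, E, G; BCG→AEF adds A; BEF→CGH adds H → {A, B, C, E, F, G, H}.
{B, C, G}⁺: BCG→AEF adds A, E, F; BEF→CGH adds H → {A, B, C, E, F, G, H}.
{A, B, C, E}⁺: C→H adds H; AEH→CG adds G; BCG→AEF adds F → {A, B, C, E, F, G, H}.
{A, B, E, G}⁺: AEG→F adds F; BEF→CGH adds C, H → {A, B, C, E, F, G, H}.
{A, B, E, H}⁺: AEH→CG adds C, G; BCG→AEF adds F → {A, B, C, E, F, G, H}.
Any other superkey contains one of these as a subset, so there are no further candidate keys.

{B, F}, {B, C, G}, {A, B, C, E}, {A, B, E, G}, {A, B, E, H}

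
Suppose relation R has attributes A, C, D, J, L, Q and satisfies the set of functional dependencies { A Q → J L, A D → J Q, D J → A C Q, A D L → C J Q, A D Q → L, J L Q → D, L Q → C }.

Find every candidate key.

{A, D}, {A, Q}, {D, J}, {J, L, Q}

{A, D}⁺: AD→JQ adds J, Q; DJ→ACQ adds C; ADQ→L adds L → {A, C, D, J, L, Q}. Minimal: {D}⁺ = {D}; {A}⁺ = {A} — none reach the full schema.
{A, Q}⁺: AQ→JL adds J, L; JLQ→D adds D; LQ→C adds C → {A, C, D, J, L, Q}. Minimal: {Q}⁺ = {Q}; {A}⁺ = {A} — none reach the full schema.
{D, J}⁺: DJ→ACQ adds A, C, Q; ADQ→L adds L → {A, C, D, J, L, Q}. Minimal: {J}⁺ = {J}; {D}⁺ = {D} — none reach the full schema.
{J, L, Q}⁺: JLQ→D adds D; LQ→C adds C; DJ→ACQ adds A → {A, C, D, J, L, Q}. Minimal: {L, Q}⁺ = {C, L, Q}; {J, Q}⁺ = {J, Q}; {J, L}⁺ = {J, L} — none reach the full schema.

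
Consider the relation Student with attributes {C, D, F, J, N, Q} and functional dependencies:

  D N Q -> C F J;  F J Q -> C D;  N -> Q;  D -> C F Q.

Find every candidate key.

{D, N}; {F, J, N}

Attribute N never appears on the right-hand side of any dependency, so N must belong to every candidate key.
{N}⁺ = {N, Q}, which is not all of the schema, so we must add further attributes.
{D, N}⁺: N→Q adds Q; D→CFQ adds C, F; DNQ→CFJ adds J → {C, D, F, J, N, Q}. Minimal: {N}⁺ = {N, Q}; {D}⁺ = {C, D, F, Q} — none reach the full schema.
{F, J, N}⁺: N→Q adds Q; FJQ→CD adds C, D → {C, D, F, J, N, Q}. Minimal: {J, N}⁺ = {J, N, Q}; {F, N}⁺ = {F, N, Q}; {F, J}⁺ = {F, J} — none reach the full schema.
Any other superkey contains one of these as a subset, so there are no further candidate keys.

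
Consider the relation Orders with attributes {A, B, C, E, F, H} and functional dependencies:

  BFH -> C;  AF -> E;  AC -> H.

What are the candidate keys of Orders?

{A, B, C, F}⁺: AF→E adds E; AC→H adds H → {A, B, C, E, F, H}. Minimal: {B, C, F}⁺ = {B, C, F}; {A, C, F}⁺ = {A, C, E, F, H}; {A, B, F}⁺ = {A, B, E, F}; … — none reach the full schema.
{A, B, F, H}⁺: BFH→C adds C; AF→E adds E → {A, B, C, E, F, H}. Minimal: {B, F, H}⁺ = {B, C, F, H}; {A, F, H}⁺ = {A, E, F, H}; {A, B, H}⁺ = {A, B, H}; … — none reach the full schema.
Any other superkey contains one of these as a subset, so there are no further candidate keys.

{A, B, C, F}, {A, B, F, H}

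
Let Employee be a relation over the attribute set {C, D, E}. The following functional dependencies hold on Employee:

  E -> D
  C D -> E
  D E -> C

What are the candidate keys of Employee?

(E), (C, D)

{E}⁺: E→D adds D; DE→C adds C → {C, D, E}.
{C, D}⁺: CD→E adds E → {C, D, E}. Minimal: {D}⁺ = {D}; {C}⁺ = {C} — none reach the full schema.
Any other superkey contains one of these as a subset, so there are no further candidate keys.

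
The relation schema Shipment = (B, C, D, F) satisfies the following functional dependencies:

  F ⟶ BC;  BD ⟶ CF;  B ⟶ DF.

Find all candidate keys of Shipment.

{B}⁺: B→DF adds D, F; F→BC adds C → {B, C, D, F}.
{F}⁺: F→BC adds B, C; B→DF adds D → {B, C, D, F}.

B; F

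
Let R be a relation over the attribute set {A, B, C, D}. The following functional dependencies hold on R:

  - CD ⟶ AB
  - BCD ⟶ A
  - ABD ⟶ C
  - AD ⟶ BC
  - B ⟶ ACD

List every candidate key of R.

(B), (A, D), (C, D)

{B}⁺: B→ACD adds A, C, D → {A, B, C, D}.
{A, D}⁺: AD→BC adds B, C → {A, B, C, D}. Minimal: {D}⁺ = {D}; {A}⁺ = {A} — none reach the full schema.
{C, D}⁺: CD→AB adds A, B → {A, B, C, D}. Minimal: {D}⁺ = {D}; {C}⁺ = {C} — none reach the full schema.
Any other superkey contains one of these as a subset, so there are no further candidate keys.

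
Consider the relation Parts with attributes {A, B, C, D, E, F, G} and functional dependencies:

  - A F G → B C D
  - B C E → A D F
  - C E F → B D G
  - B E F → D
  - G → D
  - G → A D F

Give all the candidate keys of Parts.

{E, G}, {B, C, E}, {C, E, F}

Attribute E never appears on the right-hand side of any dependency, so E must belong to every candidate key.
{E}⁺ = {E}, which is not all of the schema, so we must add further attributes.
{E, G}⁺: G→D adds D; G→ADF adds A, F; AFG→BCD adds B, C → {A, B, C, D, E, F, G}.
{B, C, E}⁺: BCE→ADF adds A, D, F; CEF→BDG adds G → {A, B, C, D, E, F, G}.
{C, E, F}⁺: CEF→BDG adds B, D, G; G→ADF adds A → {A, B, C, D, E, F, G}.
Any other superkey contains one of these as a subset, so there are no further candidate keys.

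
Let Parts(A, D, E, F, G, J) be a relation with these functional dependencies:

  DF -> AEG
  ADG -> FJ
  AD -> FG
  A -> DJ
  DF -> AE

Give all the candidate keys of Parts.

(A); (D, F)

{A}⁺: A→DJ adds D, J; AD→FG adds F, G; DF→AE adds E → {A, D, E, F, G, J}.
{D, F}⁺: DF→AEG adds A, E, G; ADG→FJ adds J → {A, D, E, F, G, J}.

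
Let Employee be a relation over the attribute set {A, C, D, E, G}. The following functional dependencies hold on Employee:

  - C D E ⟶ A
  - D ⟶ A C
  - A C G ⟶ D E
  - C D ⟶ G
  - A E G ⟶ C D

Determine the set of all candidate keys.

{D}⁺: D→AC adds A, C; CD→G adds G; ACG→DE adds E → {A, C, D, E, G}.
{A, C, G}⁺: ACG→DE adds D, E → {A, C, D, E, G}.
{A, E, G}⁺: AEG→CD adds C, D → {A, C, D, E, G}.

{D}, {A, C, G}, {A, E, G}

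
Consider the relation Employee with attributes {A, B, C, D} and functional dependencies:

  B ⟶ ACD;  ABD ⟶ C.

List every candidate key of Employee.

(B)

Attribute B never appears on the right-hand side of any dependency, so B must belong to every candidate key.
{B}⁺ = {A, B, C, D}, which is all of the schema, so {B} is the only candidate key.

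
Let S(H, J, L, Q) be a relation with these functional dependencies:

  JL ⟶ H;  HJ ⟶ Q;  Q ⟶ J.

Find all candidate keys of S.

Attribute L never appears on the right-hand side of any dependency, so L must belong to every candidate key.
{L}⁺ = {L}, which is not all of the schema, so we must add further attributes.
{J, L}⁺: JL→H adds H; HJ→Q adds Q → {H, J, L, Q}. Minimal: {L}⁺ = {L}; {J}⁺ = {J} — none reach the full schema.
{L, Q}⁺: Q→J adds J; JL→H adds H → {H, J, L, Q}. Minimal: {Q}⁺ = {J, Q}; {L}⁺ = {L} — none reach the full schema.
Any other superkey contains one of these as a subset, so there are no further candidate keys.

{J, L}, {L, Q}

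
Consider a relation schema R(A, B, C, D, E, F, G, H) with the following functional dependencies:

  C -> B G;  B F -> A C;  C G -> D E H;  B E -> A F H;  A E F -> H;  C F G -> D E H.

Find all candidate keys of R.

{C}⁺: C→BG adds B, G; CG→DEH adds D, E, H; BE→AFH adds A, F → {A, B, C, D, E, F, G, H}.
{B, E}⁺: BE→AFH adds A, F, H; BF→AC adds C; C→BG adds G; CG→DEH adds D → {A, B, C, D, E, F, G, H}.
{B, F}⁺: BF→AC adds A, C; C→BG adds G; CG→DEH adds D, E, H → {A, B, C, D, E, F, G, H}.

{C}; {B, E}; {B, F}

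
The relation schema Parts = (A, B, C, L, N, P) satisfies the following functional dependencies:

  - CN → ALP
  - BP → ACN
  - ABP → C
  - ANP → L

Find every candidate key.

Attribute B never appears on the right-hand side of any dependency, so B must belong to every candidate key.
{B}⁺ = {B}, which is not all of the schema, so we must add further attributes.
{B, P}⁺: BP→ACN adds A, C, N; ANP→L adds L → {A, B, C, L, N, P}.
{B, C, N}⁺: CN→ALP adds A, L, P → {A, B, C, L, N, P}.
Any other superkey contains one of these as a subset, so there are no further candidate keys.

{B, P}, {B, C, N}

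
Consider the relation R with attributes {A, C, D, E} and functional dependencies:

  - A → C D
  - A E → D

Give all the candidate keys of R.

(A, E)

Attributes A, E never appear on any right-hand side, so every candidate key must contain {A, E}.
{A, E}⁺ = {A, C, D, E}, which is all of the schema, so {A, E} is the only candidate key.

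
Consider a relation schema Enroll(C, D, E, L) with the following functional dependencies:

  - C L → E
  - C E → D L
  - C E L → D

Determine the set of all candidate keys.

{C, E}, {C, L}

Attribute C never appears on the right-hand side of any dependency, so C must belong to every candidate key.
{C}⁺ = {C}, which is not all of the schema, so we must add further attributes.
{C, E}⁺: CE→DL adds D, L → {C, D, E, L}. Minimal: {E}⁺ = {E}; {C}⁺ = {C} — none reach the full schema.
{C, L}⁺: CL→E adds E; CE→DL adds D → {C, D, E, L}. Minimal: {L}⁺ = {L}; {C}⁺ = {C} — none reach the full schema.
Any other superkey contains one of these as a subset, so there are no further candidate keys.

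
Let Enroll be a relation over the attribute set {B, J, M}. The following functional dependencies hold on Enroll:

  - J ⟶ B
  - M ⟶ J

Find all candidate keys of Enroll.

{M}

Attribute M never appears on the right-hand side of any dependency, so M must belong to every candidate key.
{M}⁺ = {B, J, M}, which is all of the schema, so {M} is the only candidate key.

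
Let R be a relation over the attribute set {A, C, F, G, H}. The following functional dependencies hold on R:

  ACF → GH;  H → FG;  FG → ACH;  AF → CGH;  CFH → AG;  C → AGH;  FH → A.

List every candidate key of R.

{C}; {H}; {A, F}; {F, G}

{C}⁺: C→AGH adds A, G, H; H→FG adds F → {A, C, F, G, H}.
{H}⁺: H→FG adds F, G; FG→ACH adds A, C → {A, C, F, G, H}.
{A, F}⁺: AF→CGH adds C, G, H → {A, C, F, G, H}.
{F, G}⁺: FG→ACH adds A, C, H → {A, C, F, G, H}.
Any other superkey contains one of these as a subset, so there are no further candidate keys.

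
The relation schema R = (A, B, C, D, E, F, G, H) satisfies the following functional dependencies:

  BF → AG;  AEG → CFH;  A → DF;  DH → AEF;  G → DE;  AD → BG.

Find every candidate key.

{A}⁺: A→DF adds D, F; AD→BG adds B, G; G→DE adds E; AEG→CFH adds C, H → {A, B, C, D, E, F, G, H}.
{B, F}⁺: BF→AG adds A, G; A→DF adds D; G→DE adds E; AEG→CFH adds C, H → {A, B, C, D, E, F, G, H}. Minimal: {F}⁺ = {F}; {B}⁺ = {B} — none reach the full schema.
{D, H}⁺: DH→AEF adds A, E, F; AD→BG adds B, G; AEG→CFH adds C → {A, B, C, D, E, F, G, H}. Minimal: {H}⁺ = {H}; {D}⁺ = {D} — none reach the full schema.
{G, H}⁺: G→DE adds D, E; DH→AEF adds A, F; AD→BG adds B; AEG→CFH adds C → {A, B, C, D, E, F, G, H}. Minimal: {H}⁺ = {H}; {G}⁺ = {D, E, G} — none reach the full schema.

A, BF, DH, GH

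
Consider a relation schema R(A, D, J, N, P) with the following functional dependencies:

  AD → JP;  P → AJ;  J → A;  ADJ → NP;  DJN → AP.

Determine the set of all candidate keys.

AD, DJ, DP

Attribute D never appears on the right-hand side of any dependency, so D must belong to every candidate key.
{D}⁺ = {D}, which is not all of the schema, so we must add further attributes.
{A, D}⁺: AD→JP adds J, P; ADJ→NP adds N → {A, D, J, N, P}.
{D, J}⁺: J→A adds A; ADJ→NP adds N, P → {A, D, J, N, P}.
{D, P}⁺: P→AJ adds A, J; ADJ→NP adds N → {A, D, J, N, P}.
Any other superkey contains one of these as a subset, so there are no further candidate keys.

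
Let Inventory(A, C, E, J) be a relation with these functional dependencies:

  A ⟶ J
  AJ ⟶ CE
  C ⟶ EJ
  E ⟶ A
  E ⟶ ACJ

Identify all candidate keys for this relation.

{A}⁺: A→J adds J; AJ→CE adds C, E → {A, C, E, J}.
{C}⁺: C→EJ adds E, J; E→A adds A → {A, C, E, J}.
{E}⁺: E→A adds A; E→ACJ adds C, J → {A, C, E, J}.
Any other superkey contains one of these as a subset, so there are no further candidate keys.

A, C, E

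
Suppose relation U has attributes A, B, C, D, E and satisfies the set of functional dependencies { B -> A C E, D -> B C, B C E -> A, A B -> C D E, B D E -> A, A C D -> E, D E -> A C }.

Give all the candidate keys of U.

B, D

{B}⁺: B→ACE adds A, C, E; AB→CDE adds D → {A, B, C, D, E}.
{D}⁺: D→BC adds B, C; B→ACE adds A, E → {A, B, C, D, E}.
Any other superkey contains one of these as a subset, so there are no further candidate keys.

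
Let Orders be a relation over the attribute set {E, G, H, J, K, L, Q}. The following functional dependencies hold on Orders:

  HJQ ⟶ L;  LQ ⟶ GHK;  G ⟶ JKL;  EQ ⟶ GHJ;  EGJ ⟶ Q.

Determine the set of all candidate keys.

Attribute E never appears on the right-hand side of any dependency, so E must belong to every candidate key.
{E}⁺ = {E}, which is not all of the schema, so we must add further attributes.
{E, G}⁺: G→JKL adds J, K, L; EGJ→Q adds Q; LQ→GHK adds H → {E, G, H, J, K, L, Q}.
{E, Q}⁺: EQ→GHJ adds G, H, J; HJQ→L adds L; LQ→GHK adds K → {E, G, H, J, K, L, Q}.

(E, G), (E, Q)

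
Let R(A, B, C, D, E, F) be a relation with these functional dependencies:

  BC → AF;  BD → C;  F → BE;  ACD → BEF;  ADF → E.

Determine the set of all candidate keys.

{B, D}, {D, F}, {A, C, D}

Attribute D never appears on the right-hand side of any dependency, so D must belong to every candidate key.
{D}⁺ = {D}, which is not all of the schema, so we must add further attributes.
{B, D}⁺: BD→C adds C; BC→AF adds A, F; F→BE adds E → {A, B, C, D, E, F}. Minimal: {D}⁺ = {D}; {B}⁺ = {B} — none reach the full schema.
{D, F}⁺: F→BE adds B, E; BD→C adds C; BC→AF adds A → {A, B, C, D, E, F}. Minimal: {F}⁺ = {B, E, F}; {D}⁺ = {D} — none reach the full schema.
{A, C, D}⁺: ACD→BEF adds B, E, F → {A, B, C, D, E, F}. Minimal: {C, D}⁺ = {C, D}; {A, D}⁺ = {A, D}; {A, C}⁺ = {A, C} — none reach the full schema.
Any other superkey contains one of these as a subset, so there are no further candidate keys.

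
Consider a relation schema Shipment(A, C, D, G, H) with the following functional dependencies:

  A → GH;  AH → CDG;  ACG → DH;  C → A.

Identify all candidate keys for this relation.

{A}⁺: A→GH adds G, H; AH→CDG adds C, D → {A, C, D, G, H}.
{C}⁺: C→A adds A; A→GH adds G, H; AH→CDG adds D → {A, C, D, G, H}.
Any other superkey contains one of these as a subset, so there are no further candidate keys.

{A}, {C}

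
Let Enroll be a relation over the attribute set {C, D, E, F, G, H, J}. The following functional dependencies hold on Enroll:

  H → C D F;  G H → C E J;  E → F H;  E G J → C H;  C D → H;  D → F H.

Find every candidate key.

DG, EG, GH

Attribute G never appears on the right-hand side of any dependency, so G must belong to every candidate key.
{G}⁺ = {G}, which is not all of the schema, so we must add further attributes.
{D, G}⁺: D→FH adds F, H; H→CDF adds C; GH→CEJ adds E, J → {C, D, E, F, G, H, J}. Minimal: {G}⁺ = {G}; {D}⁺ = {C, D, F, H} — none reach the full schema.
{E, G}⁺: E→FH adds F, H; H→CDF adds C, D; GH→CEJ adds J → {C, D, E, F, G, H, J}. Minimal: {G}⁺ = {G}; {E}⁺ = {C, D, E, F, H} — none reach the full schema.
{G, H}⁺: H→CDF adds C, D, F; GH→CEJ adds E, J → {C, D, E, F, G, H, J}. Minimal: {H}⁺ = {C, D, F, H}; {G}⁺ = {G} — none reach the full schema.
Any other superkey contains one of these as a subset, so there are no further candidate keys.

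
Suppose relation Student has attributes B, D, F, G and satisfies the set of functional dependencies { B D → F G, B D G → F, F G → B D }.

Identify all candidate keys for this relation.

{B, D}⁺: BD→FG adds F, G → {B, D, F, G}. Minimal: {D}⁺ = {D}; {B}⁺ = {B} — none reach the full schema.
{F, G}⁺: FG→BD adds B, D → {B, D, F, G}. Minimal: {G}⁺ = {G}; {F}⁺ = {F} — none reach the full schema.

BD; FG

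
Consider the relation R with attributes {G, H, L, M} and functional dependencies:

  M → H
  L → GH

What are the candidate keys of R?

Attributes L, M never appear on any right-hand side, so every candidate key must contain {L, M}.
{L, M}⁺ = {G, H, L, M}, which is all of the schema, so {L, M} is the only candidate key.

{L, M}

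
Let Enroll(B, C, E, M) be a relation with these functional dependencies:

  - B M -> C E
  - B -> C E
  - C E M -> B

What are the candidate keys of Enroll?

BM, CEM

Attribute M never appears on the right-hand side of any dependency, so M must belong to every candidate key.
{M}⁺ = {M}, which is not all of the schema, so we must add further attributes.
{B, M}⁺: BM→CE adds C, E → {B, C, E, M}. Minimal: {M}⁺ = {M}; {B}⁺ = {B, C, E} — none reach the full schema.
{C, E, M}⁺: CEM→B adds B → {B, C, E, M}. Minimal: {E, M}⁺ = {E, M}; {C, M}⁺ = {C, M}; {C, E}⁺ = {C, E} — none reach the full schema.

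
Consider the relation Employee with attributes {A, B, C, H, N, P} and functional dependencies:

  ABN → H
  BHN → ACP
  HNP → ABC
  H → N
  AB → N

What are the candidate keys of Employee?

{A, B}, {B, H}, {H, P}

{A, B}⁺: AB→N adds N; ABN→H adds H; BHN→ACP adds C, P → {A, B, C, H, N, P}.
{B, H}⁺: H→N adds N; BHN→ACP adds A, C, P → {A, B, C, H, N, P}.
{H, P}⁺: H→N adds N; HNP→ABC adds A, B, C → {A, B, C, H, N, P}.
Any other superkey contains one of these as a subset, so there are no further candidate keys.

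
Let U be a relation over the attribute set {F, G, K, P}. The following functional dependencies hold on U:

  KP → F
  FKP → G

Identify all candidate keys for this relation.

{K, P}

Attributes K, P never appear on any right-hand side, so every candidate key must contain {K, P}.
{K, P}⁺ = {F, G, K, P}, which is all of the schema, so {K, P} is the only candidate key.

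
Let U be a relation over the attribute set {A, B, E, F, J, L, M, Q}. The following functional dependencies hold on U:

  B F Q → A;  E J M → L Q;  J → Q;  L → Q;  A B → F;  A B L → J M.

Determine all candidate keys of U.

Attributes B, E never appear on any right-hand side, so every candidate key must contain {B, E}.
{B, E}⁺ = {B, E}, which is not all of the schema, so we must add further attributes.
{A, B, E, L}⁺: L→Q adds Q; AB→F adds F; ABL→JM adds J, M → {A, B, E, F, J, L, M, Q}. Minimal: {B, E, L}⁺ = {B, E, L, Q}; {A, E, L}⁺ = {A, E, L, Q}; {A, B, L}⁺ = {A, B, F, J, L, M, Q}; … — none reach the full schema.
{B, E, F, L}⁺: L→Q adds Q; BFQ→A adds A; ABL→JM adds J, M → {A, B, E, F, J, L, M, Q}. Minimal: {E, F, L}⁺ = {E, F, L, Q}; {B, F, L}⁺ = {A, B, F, J, L, M, Q}; {B, E, L}⁺ = {B, E, L, Q}; … — none reach the full schema.
{A, B, E, J, M}⁺: EJM→LQ adds L, Q; AB→F adds F → {A, B, E, F, J, L, M, Q}. Minimal: {B, E, J, M}⁺ = {B, E, J, L, M, Q}; {A, E, J, M}⁺ = {A, E, J, L, M, Q}; {A, B, J, M}⁺ = {A, B, F, J, M, Q}; … — none reach the full schema.
{B, E, F, J, M}⁺: EJM→LQ adds L, Q; BFQ→A adds A → {A, B, E, F, J, L, M, Q}. Minimal: {E, F, J, M}⁺ = {E, F, J, L, M, Q}; {B, F, J, M}⁺ = {A, B, F, J, M, Q}; {B, E, J, M}⁺ = {B, E, J, L, M, Q}; … — none reach the full schema.

{A, B, E, L}, {B, E, F, L}, {A, B, E, J, M}, {B, E, F, J, M}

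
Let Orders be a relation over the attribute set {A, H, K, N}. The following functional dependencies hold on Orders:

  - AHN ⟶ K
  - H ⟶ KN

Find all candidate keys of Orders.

Attributes A, H never appear on any right-hand side, so every candidate key must contain {A, H}.
{A, H}⁺ = {A, H, K, N}, which is all of the schema, so {A, H} is the only candidate key.

AH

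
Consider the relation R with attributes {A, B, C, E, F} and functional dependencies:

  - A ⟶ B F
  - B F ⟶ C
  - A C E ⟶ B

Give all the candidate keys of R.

Attributes A, E never appear on any right-hand side, so every candidate key must contain {A, E}.
{A, E}⁺ = {A, B, C, E, F}, which is all of the schema, so {A, E} is the only candidate key.

{A, E}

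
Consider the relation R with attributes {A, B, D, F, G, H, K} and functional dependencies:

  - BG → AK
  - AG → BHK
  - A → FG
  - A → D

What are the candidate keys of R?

A, BG

{A}⁺: A→FG adds F, G; A→D adds D; AG→BHK adds B, H, K → {A, B, D, F, G, H, K}.
{B, G}⁺: BG→AK adds A, K; AG→BHK adds H; A→FG adds F; A→D adds D → {A, B, D, F, G, H, K}. Minimal: {G}⁺ = {G}; {B}⁺ = {B} — none reach the full schema.
Any other superkey contains one of these as a subset, so there are no further candidate keys.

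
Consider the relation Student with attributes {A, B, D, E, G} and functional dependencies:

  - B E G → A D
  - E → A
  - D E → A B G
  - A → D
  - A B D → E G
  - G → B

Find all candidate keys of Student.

E; AB; AG

{E}⁺: E→A adds A; A→D adds D; DE→ABG adds B, G → {A, B, D, E, G}.
{A, B}⁺: A→D adds D; ABD→EG adds E, G → {A, B, D, E, G}. Minimal: {B}⁺ = {B}; {A}⁺ = {A, D} — none reach the full schema.
{A, G}⁺: A→D adds D; G→B adds B; ABD→EG adds E → {A, B, D, E, G}. Minimal: {G}⁺ = {B, G}; {A}⁺ = {A, D} — none reach the full schema.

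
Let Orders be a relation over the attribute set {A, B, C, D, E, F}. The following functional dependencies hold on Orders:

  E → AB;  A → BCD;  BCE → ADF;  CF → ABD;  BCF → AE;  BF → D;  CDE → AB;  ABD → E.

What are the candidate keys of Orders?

{A}⁺: A→BCD adds B, C, D; ABD→E adds E; BCE→ADF adds F → {A, B, C, D, E, F}.
{E}⁺: E→AB adds A, B; A→BCD adds C, D; BCE→ADF adds F → {A, B, C, D, E, F}.
{C, F}⁺: CF→ABD adds A, B, D; BCF→AE adds E → {A, B, C, D, E, F}. Minimal: {F}⁺ = {F}; {C}⁺ = {C} — none reach the full schema.

A, E, CF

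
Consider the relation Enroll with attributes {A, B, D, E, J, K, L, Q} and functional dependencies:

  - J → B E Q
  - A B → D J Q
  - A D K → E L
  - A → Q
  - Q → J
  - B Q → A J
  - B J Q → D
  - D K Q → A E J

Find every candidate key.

{A, K}, {J, K}, {K, Q}

Attribute K never appears on the right-hand side of any dependency, so K must belong to every candidate key.
{K}⁺ = {K}, which is not all of the schema, so we must add further attributes.
{A, K}⁺: A→Q adds Q; Q→J adds J; J→BEQ adds B, E; AB→DJQ adds D; ADK→EL adds L → {A, B, D, E, J, K, L, Q}. Minimal: {K}⁺ = {K}; {A}⁺ = {A, B, D, E, J, Q} — none reach the full schema.
{J, K}⁺: J→BEQ adds B, E, Q; BQ→AJ adds A; BJQ→D adds D; ADK→EL adds L → {A, B, D, E, J, K, L, Q}. Minimal: {K}⁺ = {K}; {J}⁺ = {A, B, D, E, J, Q} — none reach the full schema.
{K, Q}⁺: Q→J adds J; J→BEQ adds B, E; BQ→AJ adds A; BJQ→D adds D; ADK→EL adds L → {A, B, D, E, J, K, L, Q}. Minimal: {Q}⁺ = {A, B, D, E, J, Q}; {K}⁺ = {K} — none reach the full schema.
Any other superkey contains one of these as a subset, so there are no further candidate keys.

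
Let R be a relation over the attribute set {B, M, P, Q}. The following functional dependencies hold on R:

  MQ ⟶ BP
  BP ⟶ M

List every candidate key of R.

MQ, BPQ

Attribute Q never appears on the right-hand side of any dependency, so Q must belong to every candidate key.
{Q}⁺ = {Q}, which is not all of the schema, so we must add further attributes.
{M, Q}⁺: MQ→BP adds B, P → {B, M, P, Q}.
{B, P, Q}⁺: BP→M adds M → {B, M, P, Q}.
Any other superkey contains one of these as a subset, so there are no further candidate keys.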